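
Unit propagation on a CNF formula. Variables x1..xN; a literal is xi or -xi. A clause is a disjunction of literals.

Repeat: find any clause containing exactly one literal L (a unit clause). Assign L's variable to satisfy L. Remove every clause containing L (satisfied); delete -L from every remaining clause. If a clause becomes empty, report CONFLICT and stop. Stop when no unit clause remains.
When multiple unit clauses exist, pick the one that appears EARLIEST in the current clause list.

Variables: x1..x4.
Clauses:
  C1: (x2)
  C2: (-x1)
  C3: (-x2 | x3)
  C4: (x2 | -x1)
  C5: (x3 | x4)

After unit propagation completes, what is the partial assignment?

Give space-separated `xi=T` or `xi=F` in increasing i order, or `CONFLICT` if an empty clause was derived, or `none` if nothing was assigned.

unit clause [2] forces x2=T; simplify:
  drop -2 from [-2, 3] -> [3]
  satisfied 2 clause(s); 3 remain; assigned so far: [2]
unit clause [-1] forces x1=F; simplify:
  satisfied 1 clause(s); 2 remain; assigned so far: [1, 2]
unit clause [3] forces x3=T; simplify:
  satisfied 2 clause(s); 0 remain; assigned so far: [1, 2, 3]

Answer: x1=F x2=T x3=T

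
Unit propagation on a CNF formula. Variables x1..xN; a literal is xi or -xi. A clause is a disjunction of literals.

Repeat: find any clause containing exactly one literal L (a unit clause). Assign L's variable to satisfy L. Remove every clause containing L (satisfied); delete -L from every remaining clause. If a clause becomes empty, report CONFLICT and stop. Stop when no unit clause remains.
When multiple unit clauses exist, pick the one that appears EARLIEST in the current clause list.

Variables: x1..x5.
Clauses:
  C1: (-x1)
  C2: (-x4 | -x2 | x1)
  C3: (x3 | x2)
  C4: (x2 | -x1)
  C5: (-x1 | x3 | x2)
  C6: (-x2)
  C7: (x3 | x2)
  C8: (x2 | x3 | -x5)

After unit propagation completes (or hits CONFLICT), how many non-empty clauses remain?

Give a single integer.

unit clause [-1] forces x1=F; simplify:
  drop 1 from [-4, -2, 1] -> [-4, -2]
  satisfied 3 clause(s); 5 remain; assigned so far: [1]
unit clause [-2] forces x2=F; simplify:
  drop 2 from [3, 2] -> [3]
  drop 2 from [3, 2] -> [3]
  drop 2 from [2, 3, -5] -> [3, -5]
  satisfied 2 clause(s); 3 remain; assigned so far: [1, 2]
unit clause [3] forces x3=T; simplify:
  satisfied 3 clause(s); 0 remain; assigned so far: [1, 2, 3]

Answer: 0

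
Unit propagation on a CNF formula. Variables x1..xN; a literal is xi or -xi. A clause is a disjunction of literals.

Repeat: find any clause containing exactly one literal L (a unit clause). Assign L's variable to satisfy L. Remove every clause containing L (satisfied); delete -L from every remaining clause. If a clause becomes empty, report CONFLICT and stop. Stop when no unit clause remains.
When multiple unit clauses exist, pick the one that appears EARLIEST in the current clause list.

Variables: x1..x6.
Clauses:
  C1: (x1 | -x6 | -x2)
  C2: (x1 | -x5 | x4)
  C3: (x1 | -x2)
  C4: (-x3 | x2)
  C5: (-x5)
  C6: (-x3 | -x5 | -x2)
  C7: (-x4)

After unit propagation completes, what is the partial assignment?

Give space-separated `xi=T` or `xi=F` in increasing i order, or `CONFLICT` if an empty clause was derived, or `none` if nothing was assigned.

unit clause [-5] forces x5=F; simplify:
  satisfied 3 clause(s); 4 remain; assigned so far: [5]
unit clause [-4] forces x4=F; simplify:
  satisfied 1 clause(s); 3 remain; assigned so far: [4, 5]

Answer: x4=F x5=F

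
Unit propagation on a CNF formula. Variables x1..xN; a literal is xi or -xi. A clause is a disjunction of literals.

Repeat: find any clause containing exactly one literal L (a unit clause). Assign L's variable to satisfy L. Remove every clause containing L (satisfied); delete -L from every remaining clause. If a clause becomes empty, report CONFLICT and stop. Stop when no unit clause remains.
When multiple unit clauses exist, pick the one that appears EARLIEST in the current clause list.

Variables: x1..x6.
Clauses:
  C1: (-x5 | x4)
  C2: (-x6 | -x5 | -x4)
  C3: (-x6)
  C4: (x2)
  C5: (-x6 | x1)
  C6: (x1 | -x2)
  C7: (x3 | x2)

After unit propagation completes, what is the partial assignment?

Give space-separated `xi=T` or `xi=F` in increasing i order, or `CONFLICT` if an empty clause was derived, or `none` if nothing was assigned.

Answer: x1=T x2=T x6=F

Derivation:
unit clause [-6] forces x6=F; simplify:
  satisfied 3 clause(s); 4 remain; assigned so far: [6]
unit clause [2] forces x2=T; simplify:
  drop -2 from [1, -2] -> [1]
  satisfied 2 clause(s); 2 remain; assigned so far: [2, 6]
unit clause [1] forces x1=T; simplify:
  satisfied 1 clause(s); 1 remain; assigned so far: [1, 2, 6]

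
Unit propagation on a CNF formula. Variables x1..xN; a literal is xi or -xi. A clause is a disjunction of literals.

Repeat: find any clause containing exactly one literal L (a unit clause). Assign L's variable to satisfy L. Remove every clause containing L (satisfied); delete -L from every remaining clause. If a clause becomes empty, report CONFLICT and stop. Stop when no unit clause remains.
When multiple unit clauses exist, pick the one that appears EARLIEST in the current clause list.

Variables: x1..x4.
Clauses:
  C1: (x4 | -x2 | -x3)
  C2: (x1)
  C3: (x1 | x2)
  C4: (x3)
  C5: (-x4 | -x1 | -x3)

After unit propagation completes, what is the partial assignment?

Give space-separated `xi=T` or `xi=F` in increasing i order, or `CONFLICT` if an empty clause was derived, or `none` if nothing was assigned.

unit clause [1] forces x1=T; simplify:
  drop -1 from [-4, -1, -3] -> [-4, -3]
  satisfied 2 clause(s); 3 remain; assigned so far: [1]
unit clause [3] forces x3=T; simplify:
  drop -3 from [4, -2, -3] -> [4, -2]
  drop -3 from [-4, -3] -> [-4]
  satisfied 1 clause(s); 2 remain; assigned so far: [1, 3]
unit clause [-4] forces x4=F; simplify:
  drop 4 from [4, -2] -> [-2]
  satisfied 1 clause(s); 1 remain; assigned so far: [1, 3, 4]
unit clause [-2] forces x2=F; simplify:
  satisfied 1 clause(s); 0 remain; assigned so far: [1, 2, 3, 4]

Answer: x1=T x2=F x3=T x4=F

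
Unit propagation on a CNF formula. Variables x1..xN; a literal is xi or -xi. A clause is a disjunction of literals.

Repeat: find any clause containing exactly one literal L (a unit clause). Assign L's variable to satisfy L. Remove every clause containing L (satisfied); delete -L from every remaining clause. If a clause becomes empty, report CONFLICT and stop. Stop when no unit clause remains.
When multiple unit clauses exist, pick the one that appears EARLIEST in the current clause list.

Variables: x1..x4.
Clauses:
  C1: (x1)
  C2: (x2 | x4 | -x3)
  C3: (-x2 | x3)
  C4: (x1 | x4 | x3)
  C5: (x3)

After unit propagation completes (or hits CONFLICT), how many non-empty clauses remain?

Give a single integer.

unit clause [1] forces x1=T; simplify:
  satisfied 2 clause(s); 3 remain; assigned so far: [1]
unit clause [3] forces x3=T; simplify:
  drop -3 from [2, 4, -3] -> [2, 4]
  satisfied 2 clause(s); 1 remain; assigned so far: [1, 3]

Answer: 1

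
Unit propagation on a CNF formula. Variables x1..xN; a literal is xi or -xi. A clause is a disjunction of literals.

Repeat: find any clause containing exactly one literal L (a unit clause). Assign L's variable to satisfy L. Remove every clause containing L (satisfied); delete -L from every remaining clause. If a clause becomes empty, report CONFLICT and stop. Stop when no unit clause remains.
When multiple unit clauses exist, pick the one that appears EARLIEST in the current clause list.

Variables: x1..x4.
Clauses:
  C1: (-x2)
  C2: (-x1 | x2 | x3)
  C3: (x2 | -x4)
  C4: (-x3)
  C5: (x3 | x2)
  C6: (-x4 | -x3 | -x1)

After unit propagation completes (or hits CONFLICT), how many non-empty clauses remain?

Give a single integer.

unit clause [-2] forces x2=F; simplify:
  drop 2 from [-1, 2, 3] -> [-1, 3]
  drop 2 from [2, -4] -> [-4]
  drop 2 from [3, 2] -> [3]
  satisfied 1 clause(s); 5 remain; assigned so far: [2]
unit clause [-4] forces x4=F; simplify:
  satisfied 2 clause(s); 3 remain; assigned so far: [2, 4]
unit clause [-3] forces x3=F; simplify:
  drop 3 from [-1, 3] -> [-1]
  drop 3 from [3] -> [] (empty!)
  satisfied 1 clause(s); 2 remain; assigned so far: [2, 3, 4]
CONFLICT (empty clause)

Answer: 1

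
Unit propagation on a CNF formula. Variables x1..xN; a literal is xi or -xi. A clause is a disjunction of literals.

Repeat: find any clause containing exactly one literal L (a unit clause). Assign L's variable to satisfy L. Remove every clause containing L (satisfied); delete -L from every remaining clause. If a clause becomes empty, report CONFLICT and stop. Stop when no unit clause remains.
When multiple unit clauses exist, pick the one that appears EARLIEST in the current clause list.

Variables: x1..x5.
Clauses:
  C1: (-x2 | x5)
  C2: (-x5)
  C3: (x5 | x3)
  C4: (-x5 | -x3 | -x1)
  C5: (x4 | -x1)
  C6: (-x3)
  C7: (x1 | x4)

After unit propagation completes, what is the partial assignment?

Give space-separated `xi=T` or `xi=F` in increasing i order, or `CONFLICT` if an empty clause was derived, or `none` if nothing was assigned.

Answer: CONFLICT

Derivation:
unit clause [-5] forces x5=F; simplify:
  drop 5 from [-2, 5] -> [-2]
  drop 5 from [5, 3] -> [3]
  satisfied 2 clause(s); 5 remain; assigned so far: [5]
unit clause [-2] forces x2=F; simplify:
  satisfied 1 clause(s); 4 remain; assigned so far: [2, 5]
unit clause [3] forces x3=T; simplify:
  drop -3 from [-3] -> [] (empty!)
  satisfied 1 clause(s); 3 remain; assigned so far: [2, 3, 5]
CONFLICT (empty clause)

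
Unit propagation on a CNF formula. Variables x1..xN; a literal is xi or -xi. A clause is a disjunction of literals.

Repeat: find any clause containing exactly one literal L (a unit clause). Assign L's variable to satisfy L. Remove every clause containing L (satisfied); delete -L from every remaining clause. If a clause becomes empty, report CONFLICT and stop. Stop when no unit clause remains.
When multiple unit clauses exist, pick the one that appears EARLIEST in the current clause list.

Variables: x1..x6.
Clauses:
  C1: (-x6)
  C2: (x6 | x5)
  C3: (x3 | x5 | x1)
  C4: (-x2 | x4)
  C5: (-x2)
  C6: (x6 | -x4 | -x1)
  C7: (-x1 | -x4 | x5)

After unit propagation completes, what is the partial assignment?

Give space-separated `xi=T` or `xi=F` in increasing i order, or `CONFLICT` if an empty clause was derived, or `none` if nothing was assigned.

unit clause [-6] forces x6=F; simplify:
  drop 6 from [6, 5] -> [5]
  drop 6 from [6, -4, -1] -> [-4, -1]
  satisfied 1 clause(s); 6 remain; assigned so far: [6]
unit clause [5] forces x5=T; simplify:
  satisfied 3 clause(s); 3 remain; assigned so far: [5, 6]
unit clause [-2] forces x2=F; simplify:
  satisfied 2 clause(s); 1 remain; assigned so far: [2, 5, 6]

Answer: x2=F x5=T x6=F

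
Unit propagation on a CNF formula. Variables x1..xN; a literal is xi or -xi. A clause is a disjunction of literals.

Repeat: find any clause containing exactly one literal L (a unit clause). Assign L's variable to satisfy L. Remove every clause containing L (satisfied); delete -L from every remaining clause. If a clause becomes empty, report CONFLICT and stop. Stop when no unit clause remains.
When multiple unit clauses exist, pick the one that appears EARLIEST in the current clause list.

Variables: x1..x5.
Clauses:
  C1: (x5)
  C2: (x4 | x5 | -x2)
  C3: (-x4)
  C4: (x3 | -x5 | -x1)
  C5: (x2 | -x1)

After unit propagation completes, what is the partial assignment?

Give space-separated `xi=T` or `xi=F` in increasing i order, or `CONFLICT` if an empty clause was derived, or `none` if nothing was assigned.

Answer: x4=F x5=T

Derivation:
unit clause [5] forces x5=T; simplify:
  drop -5 from [3, -5, -1] -> [3, -1]
  satisfied 2 clause(s); 3 remain; assigned so far: [5]
unit clause [-4] forces x4=F; simplify:
  satisfied 1 clause(s); 2 remain; assigned so far: [4, 5]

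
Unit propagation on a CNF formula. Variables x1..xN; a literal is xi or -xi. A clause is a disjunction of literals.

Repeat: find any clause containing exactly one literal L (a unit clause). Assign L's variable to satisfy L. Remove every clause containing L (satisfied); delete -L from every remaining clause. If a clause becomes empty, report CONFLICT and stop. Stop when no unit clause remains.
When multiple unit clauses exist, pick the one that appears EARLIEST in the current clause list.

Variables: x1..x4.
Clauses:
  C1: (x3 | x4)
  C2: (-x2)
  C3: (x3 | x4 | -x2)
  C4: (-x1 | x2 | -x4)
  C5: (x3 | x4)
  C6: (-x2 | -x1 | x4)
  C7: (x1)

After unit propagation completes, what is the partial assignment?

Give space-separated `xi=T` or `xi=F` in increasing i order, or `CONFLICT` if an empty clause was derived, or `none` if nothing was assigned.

Answer: x1=T x2=F x3=T x4=F

Derivation:
unit clause [-2] forces x2=F; simplify:
  drop 2 from [-1, 2, -4] -> [-1, -4]
  satisfied 3 clause(s); 4 remain; assigned so far: [2]
unit clause [1] forces x1=T; simplify:
  drop -1 from [-1, -4] -> [-4]
  satisfied 1 clause(s); 3 remain; assigned so far: [1, 2]
unit clause [-4] forces x4=F; simplify:
  drop 4 from [3, 4] -> [3]
  drop 4 from [3, 4] -> [3]
  satisfied 1 clause(s); 2 remain; assigned so far: [1, 2, 4]
unit clause [3] forces x3=T; simplify:
  satisfied 2 clause(s); 0 remain; assigned so far: [1, 2, 3, 4]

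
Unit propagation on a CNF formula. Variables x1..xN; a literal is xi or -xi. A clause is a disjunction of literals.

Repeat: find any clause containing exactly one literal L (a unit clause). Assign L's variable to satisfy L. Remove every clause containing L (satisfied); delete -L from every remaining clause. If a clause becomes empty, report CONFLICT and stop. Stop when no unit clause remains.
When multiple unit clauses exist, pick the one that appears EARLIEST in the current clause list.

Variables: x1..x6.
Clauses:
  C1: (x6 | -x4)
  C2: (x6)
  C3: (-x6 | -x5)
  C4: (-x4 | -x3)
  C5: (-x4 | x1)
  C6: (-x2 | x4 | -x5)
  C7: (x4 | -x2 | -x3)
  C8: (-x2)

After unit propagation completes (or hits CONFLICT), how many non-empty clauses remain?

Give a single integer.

Answer: 2

Derivation:
unit clause [6] forces x6=T; simplify:
  drop -6 from [-6, -5] -> [-5]
  satisfied 2 clause(s); 6 remain; assigned so far: [6]
unit clause [-5] forces x5=F; simplify:
  satisfied 2 clause(s); 4 remain; assigned so far: [5, 6]
unit clause [-2] forces x2=F; simplify:
  satisfied 2 clause(s); 2 remain; assigned so far: [2, 5, 6]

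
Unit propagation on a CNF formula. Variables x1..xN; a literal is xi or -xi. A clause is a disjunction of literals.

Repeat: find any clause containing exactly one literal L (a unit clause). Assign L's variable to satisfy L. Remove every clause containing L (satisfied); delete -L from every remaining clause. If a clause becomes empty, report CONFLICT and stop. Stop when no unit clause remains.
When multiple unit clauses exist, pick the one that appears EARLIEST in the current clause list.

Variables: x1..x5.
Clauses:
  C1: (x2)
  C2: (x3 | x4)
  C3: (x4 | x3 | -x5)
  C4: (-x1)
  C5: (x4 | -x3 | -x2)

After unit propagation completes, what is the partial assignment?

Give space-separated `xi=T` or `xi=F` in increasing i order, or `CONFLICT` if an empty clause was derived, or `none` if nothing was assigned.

Answer: x1=F x2=T

Derivation:
unit clause [2] forces x2=T; simplify:
  drop -2 from [4, -3, -2] -> [4, -3]
  satisfied 1 clause(s); 4 remain; assigned so far: [2]
unit clause [-1] forces x1=F; simplify:
  satisfied 1 clause(s); 3 remain; assigned so far: [1, 2]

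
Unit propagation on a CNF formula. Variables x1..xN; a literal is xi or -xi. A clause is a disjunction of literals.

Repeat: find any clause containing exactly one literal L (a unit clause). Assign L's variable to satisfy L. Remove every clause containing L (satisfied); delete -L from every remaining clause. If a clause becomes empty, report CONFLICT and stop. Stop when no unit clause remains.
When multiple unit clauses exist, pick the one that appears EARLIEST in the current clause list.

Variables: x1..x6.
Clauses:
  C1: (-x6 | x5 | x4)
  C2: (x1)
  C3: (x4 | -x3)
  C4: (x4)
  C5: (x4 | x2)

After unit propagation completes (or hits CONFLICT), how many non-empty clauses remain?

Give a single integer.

unit clause [1] forces x1=T; simplify:
  satisfied 1 clause(s); 4 remain; assigned so far: [1]
unit clause [4] forces x4=T; simplify:
  satisfied 4 clause(s); 0 remain; assigned so far: [1, 4]

Answer: 0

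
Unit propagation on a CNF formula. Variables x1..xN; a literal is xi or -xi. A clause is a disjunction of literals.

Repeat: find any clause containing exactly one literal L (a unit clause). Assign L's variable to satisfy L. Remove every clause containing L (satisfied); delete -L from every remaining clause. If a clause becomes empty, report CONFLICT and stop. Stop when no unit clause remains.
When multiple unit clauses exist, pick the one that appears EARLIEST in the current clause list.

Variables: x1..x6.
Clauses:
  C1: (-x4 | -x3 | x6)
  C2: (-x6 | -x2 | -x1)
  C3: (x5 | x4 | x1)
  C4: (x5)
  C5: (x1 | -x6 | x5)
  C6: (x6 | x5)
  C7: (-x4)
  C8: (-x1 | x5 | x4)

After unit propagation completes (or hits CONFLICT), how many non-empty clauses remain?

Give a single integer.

unit clause [5] forces x5=T; simplify:
  satisfied 5 clause(s); 3 remain; assigned so far: [5]
unit clause [-4] forces x4=F; simplify:
  satisfied 2 clause(s); 1 remain; assigned so far: [4, 5]

Answer: 1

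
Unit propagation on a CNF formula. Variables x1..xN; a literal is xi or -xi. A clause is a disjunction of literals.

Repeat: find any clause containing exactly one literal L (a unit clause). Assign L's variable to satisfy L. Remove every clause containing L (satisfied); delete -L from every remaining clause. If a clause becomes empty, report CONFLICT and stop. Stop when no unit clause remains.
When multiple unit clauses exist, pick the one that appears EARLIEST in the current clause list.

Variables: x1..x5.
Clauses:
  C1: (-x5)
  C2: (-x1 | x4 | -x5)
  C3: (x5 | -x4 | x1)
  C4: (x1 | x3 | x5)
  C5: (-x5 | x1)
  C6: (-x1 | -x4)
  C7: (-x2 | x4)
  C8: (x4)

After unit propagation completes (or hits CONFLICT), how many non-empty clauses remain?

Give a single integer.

unit clause [-5] forces x5=F; simplify:
  drop 5 from [5, -4, 1] -> [-4, 1]
  drop 5 from [1, 3, 5] -> [1, 3]
  satisfied 3 clause(s); 5 remain; assigned so far: [5]
unit clause [4] forces x4=T; simplify:
  drop -4 from [-4, 1] -> [1]
  drop -4 from [-1, -4] -> [-1]
  satisfied 2 clause(s); 3 remain; assigned so far: [4, 5]
unit clause [1] forces x1=T; simplify:
  drop -1 from [-1] -> [] (empty!)
  satisfied 2 clause(s); 1 remain; assigned so far: [1, 4, 5]
CONFLICT (empty clause)

Answer: 0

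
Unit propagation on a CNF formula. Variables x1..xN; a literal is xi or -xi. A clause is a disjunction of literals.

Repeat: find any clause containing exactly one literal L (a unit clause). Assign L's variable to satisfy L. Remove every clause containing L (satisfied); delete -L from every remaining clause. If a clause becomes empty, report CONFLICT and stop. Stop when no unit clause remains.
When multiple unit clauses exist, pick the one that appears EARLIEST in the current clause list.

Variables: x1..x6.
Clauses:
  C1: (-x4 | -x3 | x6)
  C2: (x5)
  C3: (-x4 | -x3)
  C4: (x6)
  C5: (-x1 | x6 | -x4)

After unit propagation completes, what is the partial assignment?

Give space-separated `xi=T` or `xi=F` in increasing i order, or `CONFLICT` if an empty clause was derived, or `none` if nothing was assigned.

unit clause [5] forces x5=T; simplify:
  satisfied 1 clause(s); 4 remain; assigned so far: [5]
unit clause [6] forces x6=T; simplify:
  satisfied 3 clause(s); 1 remain; assigned so far: [5, 6]

Answer: x5=T x6=T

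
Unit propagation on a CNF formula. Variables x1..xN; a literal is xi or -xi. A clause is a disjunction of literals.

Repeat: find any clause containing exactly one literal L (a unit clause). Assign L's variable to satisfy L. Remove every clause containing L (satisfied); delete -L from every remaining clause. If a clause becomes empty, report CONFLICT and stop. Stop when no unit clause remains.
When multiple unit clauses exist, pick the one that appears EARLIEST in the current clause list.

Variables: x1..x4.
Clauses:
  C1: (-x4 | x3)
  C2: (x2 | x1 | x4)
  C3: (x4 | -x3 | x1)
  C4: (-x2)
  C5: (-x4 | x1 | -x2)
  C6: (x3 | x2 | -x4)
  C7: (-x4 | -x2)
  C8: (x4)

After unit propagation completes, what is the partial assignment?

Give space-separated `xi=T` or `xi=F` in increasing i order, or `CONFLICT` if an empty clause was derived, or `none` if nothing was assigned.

unit clause [-2] forces x2=F; simplify:
  drop 2 from [2, 1, 4] -> [1, 4]
  drop 2 from [3, 2, -4] -> [3, -4]
  satisfied 3 clause(s); 5 remain; assigned so far: [2]
unit clause [4] forces x4=T; simplify:
  drop -4 from [-4, 3] -> [3]
  drop -4 from [3, -4] -> [3]
  satisfied 3 clause(s); 2 remain; assigned so far: [2, 4]
unit clause [3] forces x3=T; simplify:
  satisfied 2 clause(s); 0 remain; assigned so far: [2, 3, 4]

Answer: x2=F x3=T x4=T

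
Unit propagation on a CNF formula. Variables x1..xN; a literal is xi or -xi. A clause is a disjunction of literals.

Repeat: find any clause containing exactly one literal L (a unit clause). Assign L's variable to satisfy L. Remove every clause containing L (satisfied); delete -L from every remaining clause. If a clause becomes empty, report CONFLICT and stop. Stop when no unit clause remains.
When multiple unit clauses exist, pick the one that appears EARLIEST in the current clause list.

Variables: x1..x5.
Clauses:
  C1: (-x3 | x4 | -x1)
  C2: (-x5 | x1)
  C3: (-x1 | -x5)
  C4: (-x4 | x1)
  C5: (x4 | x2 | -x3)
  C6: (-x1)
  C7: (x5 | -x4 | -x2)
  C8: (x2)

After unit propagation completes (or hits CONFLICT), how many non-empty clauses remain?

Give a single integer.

Answer: 0

Derivation:
unit clause [-1] forces x1=F; simplify:
  drop 1 from [-5, 1] -> [-5]
  drop 1 from [-4, 1] -> [-4]
  satisfied 3 clause(s); 5 remain; assigned so far: [1]
unit clause [-5] forces x5=F; simplify:
  drop 5 from [5, -4, -2] -> [-4, -2]
  satisfied 1 clause(s); 4 remain; assigned so far: [1, 5]
unit clause [-4] forces x4=F; simplify:
  drop 4 from [4, 2, -3] -> [2, -3]
  satisfied 2 clause(s); 2 remain; assigned so far: [1, 4, 5]
unit clause [2] forces x2=T; simplify:
  satisfied 2 clause(s); 0 remain; assigned so far: [1, 2, 4, 5]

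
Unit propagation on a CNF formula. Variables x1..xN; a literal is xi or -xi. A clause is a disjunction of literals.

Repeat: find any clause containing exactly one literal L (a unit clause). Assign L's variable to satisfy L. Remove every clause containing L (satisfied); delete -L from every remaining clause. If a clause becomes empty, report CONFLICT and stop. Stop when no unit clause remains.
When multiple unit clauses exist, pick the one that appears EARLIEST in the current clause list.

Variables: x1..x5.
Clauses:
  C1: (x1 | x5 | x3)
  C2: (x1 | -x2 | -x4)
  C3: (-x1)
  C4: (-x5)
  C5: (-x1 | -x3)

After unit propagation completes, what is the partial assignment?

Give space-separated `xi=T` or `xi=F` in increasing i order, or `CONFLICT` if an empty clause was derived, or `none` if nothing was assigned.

Answer: x1=F x3=T x5=F

Derivation:
unit clause [-1] forces x1=F; simplify:
  drop 1 from [1, 5, 3] -> [5, 3]
  drop 1 from [1, -2, -4] -> [-2, -4]
  satisfied 2 clause(s); 3 remain; assigned so far: [1]
unit clause [-5] forces x5=F; simplify:
  drop 5 from [5, 3] -> [3]
  satisfied 1 clause(s); 2 remain; assigned so far: [1, 5]
unit clause [3] forces x3=T; simplify:
  satisfied 1 clause(s); 1 remain; assigned so far: [1, 3, 5]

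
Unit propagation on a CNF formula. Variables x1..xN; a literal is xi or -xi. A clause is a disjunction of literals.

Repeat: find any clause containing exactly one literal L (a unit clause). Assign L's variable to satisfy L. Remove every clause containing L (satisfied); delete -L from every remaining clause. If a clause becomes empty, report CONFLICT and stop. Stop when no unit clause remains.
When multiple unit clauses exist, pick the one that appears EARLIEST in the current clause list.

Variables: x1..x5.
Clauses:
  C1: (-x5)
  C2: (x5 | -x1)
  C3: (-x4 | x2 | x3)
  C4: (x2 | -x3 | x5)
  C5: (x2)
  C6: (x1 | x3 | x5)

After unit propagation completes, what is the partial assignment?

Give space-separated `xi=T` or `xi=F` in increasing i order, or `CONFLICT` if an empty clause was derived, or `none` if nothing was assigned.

Answer: x1=F x2=T x3=T x5=F

Derivation:
unit clause [-5] forces x5=F; simplify:
  drop 5 from [5, -1] -> [-1]
  drop 5 from [2, -3, 5] -> [2, -3]
  drop 5 from [1, 3, 5] -> [1, 3]
  satisfied 1 clause(s); 5 remain; assigned so far: [5]
unit clause [-1] forces x1=F; simplify:
  drop 1 from [1, 3] -> [3]
  satisfied 1 clause(s); 4 remain; assigned so far: [1, 5]
unit clause [2] forces x2=T; simplify:
  satisfied 3 clause(s); 1 remain; assigned so far: [1, 2, 5]
unit clause [3] forces x3=T; simplify:
  satisfied 1 clause(s); 0 remain; assigned so far: [1, 2, 3, 5]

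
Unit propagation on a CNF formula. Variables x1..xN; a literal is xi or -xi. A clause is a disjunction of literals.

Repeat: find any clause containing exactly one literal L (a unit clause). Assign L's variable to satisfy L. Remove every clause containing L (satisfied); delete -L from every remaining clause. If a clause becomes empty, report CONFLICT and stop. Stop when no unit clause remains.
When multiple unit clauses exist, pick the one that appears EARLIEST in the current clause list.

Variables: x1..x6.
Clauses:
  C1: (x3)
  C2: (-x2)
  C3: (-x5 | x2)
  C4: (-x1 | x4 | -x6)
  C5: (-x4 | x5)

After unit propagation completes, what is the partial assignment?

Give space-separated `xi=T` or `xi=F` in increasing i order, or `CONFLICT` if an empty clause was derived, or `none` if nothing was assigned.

unit clause [3] forces x3=T; simplify:
  satisfied 1 clause(s); 4 remain; assigned so far: [3]
unit clause [-2] forces x2=F; simplify:
  drop 2 from [-5, 2] -> [-5]
  satisfied 1 clause(s); 3 remain; assigned so far: [2, 3]
unit clause [-5] forces x5=F; simplify:
  drop 5 from [-4, 5] -> [-4]
  satisfied 1 clause(s); 2 remain; assigned so far: [2, 3, 5]
unit clause [-4] forces x4=F; simplify:
  drop 4 from [-1, 4, -6] -> [-1, -6]
  satisfied 1 clause(s); 1 remain; assigned so far: [2, 3, 4, 5]

Answer: x2=F x3=T x4=F x5=F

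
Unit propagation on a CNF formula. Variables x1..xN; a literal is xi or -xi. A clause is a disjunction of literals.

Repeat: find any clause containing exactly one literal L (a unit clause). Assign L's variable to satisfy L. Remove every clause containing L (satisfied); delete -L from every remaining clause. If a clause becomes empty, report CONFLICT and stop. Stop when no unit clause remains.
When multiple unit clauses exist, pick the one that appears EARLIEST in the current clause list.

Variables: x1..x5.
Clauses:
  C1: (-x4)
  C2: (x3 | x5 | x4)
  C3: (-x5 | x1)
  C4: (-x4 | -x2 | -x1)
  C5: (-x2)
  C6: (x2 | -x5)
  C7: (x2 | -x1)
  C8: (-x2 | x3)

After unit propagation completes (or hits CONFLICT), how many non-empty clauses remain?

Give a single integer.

Answer: 0

Derivation:
unit clause [-4] forces x4=F; simplify:
  drop 4 from [3, 5, 4] -> [3, 5]
  satisfied 2 clause(s); 6 remain; assigned so far: [4]
unit clause [-2] forces x2=F; simplify:
  drop 2 from [2, -5] -> [-5]
  drop 2 from [2, -1] -> [-1]
  satisfied 2 clause(s); 4 remain; assigned so far: [2, 4]
unit clause [-5] forces x5=F; simplify:
  drop 5 from [3, 5] -> [3]
  satisfied 2 clause(s); 2 remain; assigned so far: [2, 4, 5]
unit clause [3] forces x3=T; simplify:
  satisfied 1 clause(s); 1 remain; assigned so far: [2, 3, 4, 5]
unit clause [-1] forces x1=F; simplify:
  satisfied 1 clause(s); 0 remain; assigned so far: [1, 2, 3, 4, 5]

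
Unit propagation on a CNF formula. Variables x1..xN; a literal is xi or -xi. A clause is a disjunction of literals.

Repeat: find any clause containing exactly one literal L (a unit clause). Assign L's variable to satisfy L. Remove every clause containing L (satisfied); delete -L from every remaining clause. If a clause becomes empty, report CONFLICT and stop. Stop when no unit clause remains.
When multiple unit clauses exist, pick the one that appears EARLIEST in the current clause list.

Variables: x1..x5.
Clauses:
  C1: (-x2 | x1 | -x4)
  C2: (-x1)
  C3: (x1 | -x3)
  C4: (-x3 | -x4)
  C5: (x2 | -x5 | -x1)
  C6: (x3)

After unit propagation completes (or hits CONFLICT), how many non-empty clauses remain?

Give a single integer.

Answer: 1

Derivation:
unit clause [-1] forces x1=F; simplify:
  drop 1 from [-2, 1, -4] -> [-2, -4]
  drop 1 from [1, -3] -> [-3]
  satisfied 2 clause(s); 4 remain; assigned so far: [1]
unit clause [-3] forces x3=F; simplify:
  drop 3 from [3] -> [] (empty!)
  satisfied 2 clause(s); 2 remain; assigned so far: [1, 3]
CONFLICT (empty clause)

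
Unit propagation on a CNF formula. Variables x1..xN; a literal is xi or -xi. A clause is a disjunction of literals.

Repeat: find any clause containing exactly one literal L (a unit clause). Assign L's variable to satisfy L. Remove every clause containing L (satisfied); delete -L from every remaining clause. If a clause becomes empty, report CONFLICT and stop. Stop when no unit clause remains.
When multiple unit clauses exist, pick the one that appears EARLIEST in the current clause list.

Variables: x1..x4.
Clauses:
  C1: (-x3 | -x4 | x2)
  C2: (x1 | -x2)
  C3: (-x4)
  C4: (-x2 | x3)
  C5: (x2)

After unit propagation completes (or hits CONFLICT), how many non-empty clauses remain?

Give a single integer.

unit clause [-4] forces x4=F; simplify:
  satisfied 2 clause(s); 3 remain; assigned so far: [4]
unit clause [2] forces x2=T; simplify:
  drop -2 from [1, -2] -> [1]
  drop -2 from [-2, 3] -> [3]
  satisfied 1 clause(s); 2 remain; assigned so far: [2, 4]
unit clause [1] forces x1=T; simplify:
  satisfied 1 clause(s); 1 remain; assigned so far: [1, 2, 4]
unit clause [3] forces x3=T; simplify:
  satisfied 1 clause(s); 0 remain; assigned so far: [1, 2, 3, 4]

Answer: 0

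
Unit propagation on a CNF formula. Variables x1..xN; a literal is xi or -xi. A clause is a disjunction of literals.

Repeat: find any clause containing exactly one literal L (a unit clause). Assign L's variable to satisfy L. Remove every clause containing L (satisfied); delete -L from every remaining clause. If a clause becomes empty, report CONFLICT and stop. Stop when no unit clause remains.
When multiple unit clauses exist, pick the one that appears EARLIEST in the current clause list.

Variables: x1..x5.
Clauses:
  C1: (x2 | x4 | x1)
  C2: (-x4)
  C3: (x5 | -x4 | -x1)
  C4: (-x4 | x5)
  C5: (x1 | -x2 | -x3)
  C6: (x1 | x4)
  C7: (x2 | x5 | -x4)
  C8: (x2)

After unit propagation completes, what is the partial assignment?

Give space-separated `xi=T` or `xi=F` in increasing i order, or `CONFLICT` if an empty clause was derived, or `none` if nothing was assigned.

Answer: x1=T x2=T x4=F

Derivation:
unit clause [-4] forces x4=F; simplify:
  drop 4 from [2, 4, 1] -> [2, 1]
  drop 4 from [1, 4] -> [1]
  satisfied 4 clause(s); 4 remain; assigned so far: [4]
unit clause [1] forces x1=T; simplify:
  satisfied 3 clause(s); 1 remain; assigned so far: [1, 4]
unit clause [2] forces x2=T; simplify:
  satisfied 1 clause(s); 0 remain; assigned so far: [1, 2, 4]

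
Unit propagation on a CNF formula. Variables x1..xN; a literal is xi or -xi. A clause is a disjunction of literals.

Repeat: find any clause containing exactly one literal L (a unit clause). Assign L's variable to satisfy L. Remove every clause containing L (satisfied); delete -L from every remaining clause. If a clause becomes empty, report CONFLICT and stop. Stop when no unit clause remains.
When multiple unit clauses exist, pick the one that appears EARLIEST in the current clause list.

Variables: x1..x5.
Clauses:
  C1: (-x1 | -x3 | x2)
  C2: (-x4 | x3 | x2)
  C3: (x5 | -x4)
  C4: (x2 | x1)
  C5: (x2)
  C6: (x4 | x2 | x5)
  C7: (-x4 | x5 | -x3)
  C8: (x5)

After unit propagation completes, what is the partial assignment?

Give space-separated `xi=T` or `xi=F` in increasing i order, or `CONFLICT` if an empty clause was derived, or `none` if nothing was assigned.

unit clause [2] forces x2=T; simplify:
  satisfied 5 clause(s); 3 remain; assigned so far: [2]
unit clause [5] forces x5=T; simplify:
  satisfied 3 clause(s); 0 remain; assigned so far: [2, 5]

Answer: x2=T x5=T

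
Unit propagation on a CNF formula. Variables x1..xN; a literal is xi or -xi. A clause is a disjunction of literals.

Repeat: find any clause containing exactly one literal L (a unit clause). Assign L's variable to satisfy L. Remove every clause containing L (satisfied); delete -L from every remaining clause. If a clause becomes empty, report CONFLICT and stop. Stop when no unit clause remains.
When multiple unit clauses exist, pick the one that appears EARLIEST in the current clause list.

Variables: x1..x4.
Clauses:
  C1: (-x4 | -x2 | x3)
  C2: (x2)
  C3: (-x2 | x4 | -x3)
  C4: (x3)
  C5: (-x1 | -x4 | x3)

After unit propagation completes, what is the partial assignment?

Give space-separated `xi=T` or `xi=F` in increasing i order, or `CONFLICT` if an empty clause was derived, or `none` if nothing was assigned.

Answer: x2=T x3=T x4=T

Derivation:
unit clause [2] forces x2=T; simplify:
  drop -2 from [-4, -2, 3] -> [-4, 3]
  drop -2 from [-2, 4, -3] -> [4, -3]
  satisfied 1 clause(s); 4 remain; assigned so far: [2]
unit clause [3] forces x3=T; simplify:
  drop -3 from [4, -3] -> [4]
  satisfied 3 clause(s); 1 remain; assigned so far: [2, 3]
unit clause [4] forces x4=T; simplify:
  satisfied 1 clause(s); 0 remain; assigned so far: [2, 3, 4]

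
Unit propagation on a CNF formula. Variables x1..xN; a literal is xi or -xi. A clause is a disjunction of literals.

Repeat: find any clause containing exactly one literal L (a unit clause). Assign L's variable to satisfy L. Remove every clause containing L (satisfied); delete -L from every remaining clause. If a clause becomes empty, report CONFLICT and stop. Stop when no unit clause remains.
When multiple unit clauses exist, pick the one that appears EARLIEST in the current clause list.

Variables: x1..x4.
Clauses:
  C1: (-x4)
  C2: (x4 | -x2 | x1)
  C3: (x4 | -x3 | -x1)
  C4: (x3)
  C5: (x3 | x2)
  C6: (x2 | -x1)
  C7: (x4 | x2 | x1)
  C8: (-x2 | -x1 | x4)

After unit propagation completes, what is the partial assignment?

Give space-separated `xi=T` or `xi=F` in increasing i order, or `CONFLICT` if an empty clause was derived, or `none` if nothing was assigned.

Answer: CONFLICT

Derivation:
unit clause [-4] forces x4=F; simplify:
  drop 4 from [4, -2, 1] -> [-2, 1]
  drop 4 from [4, -3, -1] -> [-3, -1]
  drop 4 from [4, 2, 1] -> [2, 1]
  drop 4 from [-2, -1, 4] -> [-2, -1]
  satisfied 1 clause(s); 7 remain; assigned so far: [4]
unit clause [3] forces x3=T; simplify:
  drop -3 from [-3, -1] -> [-1]
  satisfied 2 clause(s); 5 remain; assigned so far: [3, 4]
unit clause [-1] forces x1=F; simplify:
  drop 1 from [-2, 1] -> [-2]
  drop 1 from [2, 1] -> [2]
  satisfied 3 clause(s); 2 remain; assigned so far: [1, 3, 4]
unit clause [-2] forces x2=F; simplify:
  drop 2 from [2] -> [] (empty!)
  satisfied 1 clause(s); 1 remain; assigned so far: [1, 2, 3, 4]
CONFLICT (empty clause)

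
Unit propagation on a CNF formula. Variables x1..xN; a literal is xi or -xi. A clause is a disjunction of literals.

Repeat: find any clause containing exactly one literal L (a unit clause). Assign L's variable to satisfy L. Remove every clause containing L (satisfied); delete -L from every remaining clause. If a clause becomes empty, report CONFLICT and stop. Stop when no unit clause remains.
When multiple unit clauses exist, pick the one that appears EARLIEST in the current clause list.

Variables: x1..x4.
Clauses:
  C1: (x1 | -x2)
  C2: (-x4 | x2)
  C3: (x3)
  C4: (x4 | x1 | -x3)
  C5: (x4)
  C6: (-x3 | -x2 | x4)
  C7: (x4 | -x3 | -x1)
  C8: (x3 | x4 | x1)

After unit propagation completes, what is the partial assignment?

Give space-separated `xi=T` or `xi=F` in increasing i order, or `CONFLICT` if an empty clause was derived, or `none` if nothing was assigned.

unit clause [3] forces x3=T; simplify:
  drop -3 from [4, 1, -3] -> [4, 1]
  drop -3 from [-3, -2, 4] -> [-2, 4]
  drop -3 from [4, -3, -1] -> [4, -1]
  satisfied 2 clause(s); 6 remain; assigned so far: [3]
unit clause [4] forces x4=T; simplify:
  drop -4 from [-4, 2] -> [2]
  satisfied 4 clause(s); 2 remain; assigned so far: [3, 4]
unit clause [2] forces x2=T; simplify:
  drop -2 from [1, -2] -> [1]
  satisfied 1 clause(s); 1 remain; assigned so far: [2, 3, 4]
unit clause [1] forces x1=T; simplify:
  satisfied 1 clause(s); 0 remain; assigned so far: [1, 2, 3, 4]

Answer: x1=T x2=T x3=T x4=T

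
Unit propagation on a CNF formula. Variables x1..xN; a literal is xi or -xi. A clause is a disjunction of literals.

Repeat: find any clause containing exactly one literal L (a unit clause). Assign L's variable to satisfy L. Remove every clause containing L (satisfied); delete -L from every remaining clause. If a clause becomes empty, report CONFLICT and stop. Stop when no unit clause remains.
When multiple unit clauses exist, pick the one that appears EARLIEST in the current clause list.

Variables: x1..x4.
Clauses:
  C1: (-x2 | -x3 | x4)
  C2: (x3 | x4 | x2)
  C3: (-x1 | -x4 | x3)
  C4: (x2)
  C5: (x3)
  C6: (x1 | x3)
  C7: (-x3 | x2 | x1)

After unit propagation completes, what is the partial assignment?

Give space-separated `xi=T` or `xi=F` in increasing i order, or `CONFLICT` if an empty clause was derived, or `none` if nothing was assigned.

Answer: x2=T x3=T x4=T

Derivation:
unit clause [2] forces x2=T; simplify:
  drop -2 from [-2, -3, 4] -> [-3, 4]
  satisfied 3 clause(s); 4 remain; assigned so far: [2]
unit clause [3] forces x3=T; simplify:
  drop -3 from [-3, 4] -> [4]
  satisfied 3 clause(s); 1 remain; assigned so far: [2, 3]
unit clause [4] forces x4=T; simplify:
  satisfied 1 clause(s); 0 remain; assigned so far: [2, 3, 4]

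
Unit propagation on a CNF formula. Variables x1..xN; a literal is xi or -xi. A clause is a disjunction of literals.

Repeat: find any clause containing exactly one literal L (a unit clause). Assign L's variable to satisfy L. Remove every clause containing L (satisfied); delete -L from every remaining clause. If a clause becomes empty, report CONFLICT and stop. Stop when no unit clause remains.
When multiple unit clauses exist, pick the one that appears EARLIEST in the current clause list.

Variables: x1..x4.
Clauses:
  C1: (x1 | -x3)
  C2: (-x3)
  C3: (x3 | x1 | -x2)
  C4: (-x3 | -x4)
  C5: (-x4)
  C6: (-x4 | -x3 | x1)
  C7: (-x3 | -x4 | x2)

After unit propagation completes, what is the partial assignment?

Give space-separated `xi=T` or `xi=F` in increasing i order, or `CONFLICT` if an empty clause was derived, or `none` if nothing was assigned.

unit clause [-3] forces x3=F; simplify:
  drop 3 from [3, 1, -2] -> [1, -2]
  satisfied 5 clause(s); 2 remain; assigned so far: [3]
unit clause [-4] forces x4=F; simplify:
  satisfied 1 clause(s); 1 remain; assigned so far: [3, 4]

Answer: x3=F x4=F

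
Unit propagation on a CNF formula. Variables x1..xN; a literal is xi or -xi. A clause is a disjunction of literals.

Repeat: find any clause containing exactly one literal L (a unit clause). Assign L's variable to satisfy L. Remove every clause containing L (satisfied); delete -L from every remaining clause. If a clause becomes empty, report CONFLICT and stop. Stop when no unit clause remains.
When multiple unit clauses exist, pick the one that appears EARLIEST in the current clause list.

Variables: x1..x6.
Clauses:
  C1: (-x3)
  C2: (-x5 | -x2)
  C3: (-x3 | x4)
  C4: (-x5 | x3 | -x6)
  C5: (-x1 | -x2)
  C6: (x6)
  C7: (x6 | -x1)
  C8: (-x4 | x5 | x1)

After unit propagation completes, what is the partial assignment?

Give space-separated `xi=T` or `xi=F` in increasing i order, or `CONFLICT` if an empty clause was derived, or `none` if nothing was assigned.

Answer: x3=F x5=F x6=T

Derivation:
unit clause [-3] forces x3=F; simplify:
  drop 3 from [-5, 3, -6] -> [-5, -6]
  satisfied 2 clause(s); 6 remain; assigned so far: [3]
unit clause [6] forces x6=T; simplify:
  drop -6 from [-5, -6] -> [-5]
  satisfied 2 clause(s); 4 remain; assigned so far: [3, 6]
unit clause [-5] forces x5=F; simplify:
  drop 5 from [-4, 5, 1] -> [-4, 1]
  satisfied 2 clause(s); 2 remain; assigned so far: [3, 5, 6]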